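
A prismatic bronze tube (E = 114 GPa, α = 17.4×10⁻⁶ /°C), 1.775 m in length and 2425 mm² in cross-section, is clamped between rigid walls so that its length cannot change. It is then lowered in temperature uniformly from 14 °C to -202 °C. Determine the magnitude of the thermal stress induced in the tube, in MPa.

With length fixed, the mechanical strain must cancel the thermal strain αΔT = 17.4×10⁻⁶ × 216 = 3758.4×10⁻⁶.
The stress required to suppress this strain is σ = Eε = 114×10³ × 3758.4×10⁻⁶ = 428.5 MPa, tensile since the tube is trying to contract.

σ ≈ 428 MPa (tensile)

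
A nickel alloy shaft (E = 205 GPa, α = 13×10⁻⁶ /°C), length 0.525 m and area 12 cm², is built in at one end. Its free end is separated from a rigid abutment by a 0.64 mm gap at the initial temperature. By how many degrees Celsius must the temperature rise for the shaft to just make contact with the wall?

ΔT ≈ 93.8 °C

The gap closes when αΔT L = 0.64 mm, since the shaft is still unstressed at that instant.
So ΔT = g/(αL) = 0.64/(13×10⁻⁶ × 525) = 93.77 °C.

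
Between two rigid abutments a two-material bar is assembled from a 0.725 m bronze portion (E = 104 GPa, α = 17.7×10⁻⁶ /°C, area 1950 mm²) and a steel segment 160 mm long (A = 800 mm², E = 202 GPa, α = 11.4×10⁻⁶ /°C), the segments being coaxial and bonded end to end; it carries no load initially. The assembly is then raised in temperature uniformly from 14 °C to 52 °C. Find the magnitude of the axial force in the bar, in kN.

Free thermal expansion of the whole bar: Σ αᵢΔT Lᵢ = 17.7×10⁻⁶×38×725 + 11.4×10⁻⁶×38×160 = 0.5569 mm.
The rigid supports impose zero overall length change; the single axial force P common to all segments must satisfy P Σ Lᵢ/(AᵢEᵢ) = δ_free.
Σ Lᵢ/(AᵢEᵢ) = 725/(1950×104×10³) + 160/(800×202×10³) = 4.565×10⁻⁶ mm/N.
P = 0.5569 / 4.565×10⁻⁶ = 122000 N = 122 kN, compressive.

P ≈ 122 kN (compressive)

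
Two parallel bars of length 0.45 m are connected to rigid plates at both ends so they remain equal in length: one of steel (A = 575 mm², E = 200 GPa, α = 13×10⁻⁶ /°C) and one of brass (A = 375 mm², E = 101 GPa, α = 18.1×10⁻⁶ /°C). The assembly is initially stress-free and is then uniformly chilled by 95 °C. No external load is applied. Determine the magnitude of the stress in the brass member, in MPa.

Both members must finish at the same length. With the larger α, the brass tends to over-contract; the plates restrain it, putting the brass in tension and the steel in compression. With no external load the two internal forces are equal and opposite, magnitude P.
Compatibility of the two members (thermal + elastic change equal): (α₁ − α₂)ΔT = P·[1/(A₁E₁) + 1/(A₂E₂)].
|α₁ − α₂|·ΔT = 5.1×10⁻⁶ × 95 = 0.0004845.
1/(A₁E₁) + 1/(A₂E₂) = 1/(575×200×10³) + 1/(375×101×10³) = 3.51×10⁻⁸ N⁻¹.
So P = 0.0004845 / 3.51×10⁻⁸ = 13.8 kN.
σ_{brass} = P/A₂ = 13800/375 = 36.81 MPa, tensile.

σ ≈ 36.8 MPa (tensile)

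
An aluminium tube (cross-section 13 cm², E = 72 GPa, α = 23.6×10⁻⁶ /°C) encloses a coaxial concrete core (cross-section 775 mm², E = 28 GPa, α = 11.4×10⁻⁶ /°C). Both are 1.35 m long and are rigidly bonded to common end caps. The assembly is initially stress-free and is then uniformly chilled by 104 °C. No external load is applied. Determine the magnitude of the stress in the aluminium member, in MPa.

σ ≈ 17.2 MPa (tensile)

The aluminium has the larger α, so on cooling it would change length more than the concrete if both were free. The rigid plates force a common final length, so the aluminium is put into tension and the concrete into compression, with equal and opposite forces P (no external load).
Compatibility of the two members (thermal + elastic change equal): (α₁ − α₂)ΔT = P·[1/(A₁E₁) + 1/(A₂E₂)].
|α₁ − α₂|·ΔT = 12.2×10⁻⁶ × 104 = 0.001269.
1/(A₁E₁) + 1/(A₂E₂) = 1/(1300×72×10³) + 1/(775×28×10³) = 5.677×10⁻⁸ N⁻¹.
P = 0.001269 / 5.677×10⁻⁸ = 22350 N = 22.35 kN.
σ_{aluminium} = P/A₁ = 22350/1300 = 17.19 MPa, tensile.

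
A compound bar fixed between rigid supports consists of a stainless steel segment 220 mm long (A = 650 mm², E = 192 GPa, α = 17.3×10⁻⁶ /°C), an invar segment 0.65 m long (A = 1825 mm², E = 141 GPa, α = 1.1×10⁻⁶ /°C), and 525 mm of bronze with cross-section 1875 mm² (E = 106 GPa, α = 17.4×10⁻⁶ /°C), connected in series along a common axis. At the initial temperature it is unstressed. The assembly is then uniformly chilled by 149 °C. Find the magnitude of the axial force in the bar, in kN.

With the walls removed the bar would change length by δ_free = Σ αᵢΔT Lᵢ = 17.3×10⁻⁶×149×220 + 1.1×10⁻⁶×149×650 + 17.4×10⁻⁶×149×525 = 2.035 mm.
The rigid supports impose zero overall length change; the single axial force P common to all segments must satisfy P Σ Lᵢ/(AᵢEᵢ) = δ_free.
Σ Lᵢ/(AᵢEᵢ) = 220/(650×192×10³) + 650/(1825×141×10³) + 525/(1875×106×10³) = 6.93×10⁻⁶ mm/N.
Hence P = δ_free / Σ(L/AE) = 2.035/6.93×10⁻⁶ = 293.6 kN (tensile).

P ≈ 294 kN (tensile)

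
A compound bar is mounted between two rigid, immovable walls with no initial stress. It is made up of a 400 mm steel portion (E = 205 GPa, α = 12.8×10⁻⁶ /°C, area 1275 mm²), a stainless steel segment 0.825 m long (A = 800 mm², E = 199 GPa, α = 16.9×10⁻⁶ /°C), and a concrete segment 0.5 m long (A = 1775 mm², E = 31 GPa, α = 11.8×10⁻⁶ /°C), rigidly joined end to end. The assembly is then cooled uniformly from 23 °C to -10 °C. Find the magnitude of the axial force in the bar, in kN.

If the supports were absent, the total length change would be Σ αᵢΔT Lᵢ = 12.8×10⁻⁶×33×400 + 16.9×10⁻⁶×33×825 + 11.8×10⁻⁶×33×500 = 0.8238 mm.
The walls prevent any net length change, so an axial force P (same in every segment) develops. Compatibility: P · Σ Lᵢ/(AᵢEᵢ) = δ_free.
Σ Lᵢ/(AᵢEᵢ) = 400/(1275×205×10³) + 825/(800×199×10³) + 500/(1775×31×10³) = 1.58×10⁻⁵ mm/N.
P = 0.8238 / 1.58×10⁻⁵ = 52140 N = 52.14 kN, tensile.

P ≈ 52.1 kN (tensile)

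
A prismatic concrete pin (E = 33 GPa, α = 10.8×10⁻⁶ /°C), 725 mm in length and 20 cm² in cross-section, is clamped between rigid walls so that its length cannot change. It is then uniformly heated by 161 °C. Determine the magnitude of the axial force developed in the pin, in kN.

With zero net strain, σ = E·αΔT = 33 GPa × 10.8×10⁻⁶ × 161 = 57.38 MPa.
Axial force P = σA = 57.38 × 2000 = 114800 N = 114.8 kN, compressive.

P ≈ 115 kN (compressive)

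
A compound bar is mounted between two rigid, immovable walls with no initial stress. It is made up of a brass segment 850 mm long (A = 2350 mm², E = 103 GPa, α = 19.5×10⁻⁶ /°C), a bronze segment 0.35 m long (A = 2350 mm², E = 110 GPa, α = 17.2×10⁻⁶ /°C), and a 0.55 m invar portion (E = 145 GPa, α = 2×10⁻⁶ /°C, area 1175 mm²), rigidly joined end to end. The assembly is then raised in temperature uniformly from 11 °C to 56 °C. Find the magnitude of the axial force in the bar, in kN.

If the supports were absent, the total length change would be Σ αᵢΔT Lᵢ = 19.5×10⁻⁶×45×850 + 17.2×10⁻⁶×45×350 + 2×10⁻⁶×45×550 = 1.066 mm.
Since the ends are fixed, an axial force P builds up, equal in every segment, with P · Σ Lᵢ/(AᵢEᵢ) = δ_free.
The series flexibility is Σ Lᵢ/(AᵢEᵢ) = 850/(2350×103×10³) + 350/(2350×110×10³) + 550/(1175×145×10³) = 8.094×10⁻⁶ mm/N.
P = 1.066 / 8.094×10⁻⁶ = 131700 N = 131.7 kN, compressive.

P ≈ 132 kN (compressive)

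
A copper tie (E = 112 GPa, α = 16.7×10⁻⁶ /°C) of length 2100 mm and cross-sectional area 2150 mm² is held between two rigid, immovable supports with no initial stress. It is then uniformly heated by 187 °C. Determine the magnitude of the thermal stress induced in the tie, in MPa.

With length fixed, the mechanical strain must cancel the thermal strain αΔT = 16.7×10⁻⁶ × 187 = 3122.9×10⁻⁶.
Hence σ = E·αΔT = 112×10³ × 3122.9×10⁻⁶ = 349.8 MPa, compressive.

σ ≈ 350 MPa (compressive)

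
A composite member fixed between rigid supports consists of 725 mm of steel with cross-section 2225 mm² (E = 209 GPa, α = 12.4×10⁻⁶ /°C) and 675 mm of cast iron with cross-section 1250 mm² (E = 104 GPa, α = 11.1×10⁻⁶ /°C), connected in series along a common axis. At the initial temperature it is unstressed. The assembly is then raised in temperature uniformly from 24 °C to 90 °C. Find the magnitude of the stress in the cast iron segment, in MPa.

With the walls removed the bar would change length by δ_free = Σ αᵢΔT Lᵢ = 12.4×10⁻⁶×66×725 + 11.1×10⁻⁶×66×675 = 1.088 mm.
The rigid supports impose zero overall length change; the single axial force P common to all segments must satisfy P Σ Lᵢ/(AᵢEᵢ) = δ_free.
Σ Lᵢ/(AᵢEᵢ) = 725/(2225×209×10³) + 675/(1250×104×10³) = 6.751×10⁻⁶ mm/N.
P = 1.088 / 6.751×10⁻⁶ = 161100 N = 161.1 kN, compressive.
σ_{cast iron} = P / A = 161100 / 1250 = 128.9 MPa.

σ ≈ 129 MPa (compressive)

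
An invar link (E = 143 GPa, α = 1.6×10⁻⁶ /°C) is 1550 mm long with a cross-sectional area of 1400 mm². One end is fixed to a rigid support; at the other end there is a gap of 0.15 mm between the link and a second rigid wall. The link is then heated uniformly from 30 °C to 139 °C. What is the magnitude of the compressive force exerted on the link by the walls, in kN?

P ≈ 15.5 kN

Free thermal elongation = αΔT L = 1.6×10⁻⁶ × 109 × 1550 = 0.2703 mm.
The gap closes (δ_free > 0.15 mm) and the wall then resists a further 0.2703 − 0.15 = 0.1203 mm of expansion.
Compatibility: PL/(AE) = 0.1203 mm, so σ = P/A = E × (0.1203/1550) = 11.1 MPa.
P = σA = 11.1 × 1400 = 15.54 kN.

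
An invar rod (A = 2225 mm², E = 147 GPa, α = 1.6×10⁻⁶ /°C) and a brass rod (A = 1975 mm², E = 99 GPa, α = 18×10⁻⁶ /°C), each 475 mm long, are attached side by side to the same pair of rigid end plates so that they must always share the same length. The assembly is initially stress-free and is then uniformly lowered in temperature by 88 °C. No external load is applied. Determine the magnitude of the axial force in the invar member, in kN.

The brass has the larger α, so on cooling it would change length more than the invar if both were free. The rigid plates force a common final length, so the brass is put into tension and the invar into compression, with equal and opposite forces P (no external load).
Equating the net (thermal + elastic) strains gives |α₁ − α₂|·ΔT = P·[1/(A₁E₁) + 1/(A₂E₂)].
|α₁ − α₂|·ΔT = 16.4×10⁻⁶ × 88 = 0.001443.
1/(A₁E₁) + 1/(A₂E₂) = 1/(2225×147×10³) + 1/(1975×99×10³) = 8.172×10⁻⁹ N⁻¹.
P = 0.001443 / 8.172×10⁻⁹ = 176600 N = 176.6 kN.

P ≈ 177 kN (compressive in the invar)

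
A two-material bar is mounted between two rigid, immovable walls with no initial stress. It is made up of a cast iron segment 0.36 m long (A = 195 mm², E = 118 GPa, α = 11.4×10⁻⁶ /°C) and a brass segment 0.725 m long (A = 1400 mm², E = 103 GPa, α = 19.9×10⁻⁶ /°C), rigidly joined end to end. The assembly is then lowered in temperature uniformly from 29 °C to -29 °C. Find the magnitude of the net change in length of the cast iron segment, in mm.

|ΔL| ≈ 0.575 mm

Free thermal contraction of the whole bar: Σ αᵢΔT Lᵢ = 11.4×10⁻⁶×58×360 + 19.9×10⁻⁶×58×725 = 1.075 mm.
The rigid supports impose zero overall length change; the single axial force P common to all segments must satisfy P Σ Lᵢ/(AᵢEᵢ) = δ_free.
The series flexibility is Σ Lᵢ/(AᵢEᵢ) = 360/(195×118×10³) + 725/(1400×103×10³) = 2.067×10⁻⁵ mm/N.
Hence P = δ_free / Σ(L/AE) = 1.075/2.067×10⁻⁵ = 51.99 kN (tensile).
For the cast iron segment, free thermal change = 11.4×10⁻⁶×58×360 = 0.238 mm and elastic change from P = 51990×360/(195×118×10³) = 0.8134 mm; these oppose, so the net change is 0.575 mm (segment lengthens).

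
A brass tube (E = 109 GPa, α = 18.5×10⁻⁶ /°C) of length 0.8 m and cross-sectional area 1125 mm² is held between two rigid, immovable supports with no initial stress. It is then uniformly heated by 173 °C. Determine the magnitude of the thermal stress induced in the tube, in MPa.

With length fixed, the mechanical strain must cancel the thermal strain αΔT = 18.5×10⁻⁶ × 173 = 3200.5×10⁻⁶.
σ = EαΔT = 109×10³ × 18.5×10⁻⁶ × 173 = 348.9 MPa (compressive; the tube is trying to expand).

σ ≈ 349 MPa (compressive)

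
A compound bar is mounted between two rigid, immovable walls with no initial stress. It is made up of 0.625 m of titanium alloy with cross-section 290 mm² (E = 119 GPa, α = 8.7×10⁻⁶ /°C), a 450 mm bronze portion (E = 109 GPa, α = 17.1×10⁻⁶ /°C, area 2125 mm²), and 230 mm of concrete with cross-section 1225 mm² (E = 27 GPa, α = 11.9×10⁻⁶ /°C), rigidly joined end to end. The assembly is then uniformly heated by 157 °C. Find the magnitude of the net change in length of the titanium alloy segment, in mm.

|ΔL| ≈ 0.817 mm

Free thermal expansion of the whole bar: Σ αᵢΔT Lᵢ = 8.7×10⁻⁶×157×625 + 17.1×10⁻⁶×157×450 + 11.9×10⁻⁶×157×230 = 2.492 mm.
The rigid supports impose zero overall length change; the single axial force P common to all segments must satisfy P Σ Lᵢ/(AᵢEᵢ) = δ_free.
Σ Lᵢ/(AᵢEᵢ) = 625/(290×119×10³) + 450/(2125×109×10³) + 230/(1225×27×10³) = 2.701×10⁻⁵ mm/N.
Hence P = δ_free / Σ(L/AE) = 2.492/2.701×10⁻⁵ = 92.25 kN (compressive).
For the titanium alloy segment, free thermal change = 8.7×10⁻⁶×157×625 = 0.8537 mm and elastic change from P = 92250×625/(290×119×10³) = 1.671 mm; these oppose, so the net change is 0.817 mm (segment shortens).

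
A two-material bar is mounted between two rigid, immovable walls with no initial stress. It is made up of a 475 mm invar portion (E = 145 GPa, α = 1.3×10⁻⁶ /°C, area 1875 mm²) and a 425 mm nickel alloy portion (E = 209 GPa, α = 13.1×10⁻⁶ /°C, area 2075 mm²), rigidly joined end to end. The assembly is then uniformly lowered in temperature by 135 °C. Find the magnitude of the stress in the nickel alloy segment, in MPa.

σ ≈ 148 MPa (tensile)

With the walls removed the bar would change length by δ_free = Σ αᵢΔT Lᵢ = 1.3×10⁻⁶×135×475 + 13.1×10⁻⁶×135×425 = 0.835 mm.
The walls prevent any net length change, so an axial force P (same in every segment) develops. Compatibility: P · Σ Lᵢ/(AᵢEᵢ) = δ_free.
The series flexibility is Σ Lᵢ/(AᵢEᵢ) = 475/(1875×145×10³) + 425/(2075×209×10³) = 2.727×10⁻⁶ mm/N.
Hence P = δ_free / Σ(L/AE) = 0.835/2.727×10⁻⁶ = 306.2 kN (tensile).
σ_{nickel alloy} = P / A = 306200 / 2075 = 147.6 MPa.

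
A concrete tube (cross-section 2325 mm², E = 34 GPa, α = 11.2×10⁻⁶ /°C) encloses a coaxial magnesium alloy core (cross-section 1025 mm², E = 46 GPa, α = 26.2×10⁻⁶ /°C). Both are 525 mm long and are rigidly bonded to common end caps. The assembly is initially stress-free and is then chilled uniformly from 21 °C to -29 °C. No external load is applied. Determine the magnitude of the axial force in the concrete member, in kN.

Equilibrium of a rigid end plate with no external load gives equal and opposite internal forces ±P in the two members. Since α_{magnesium alloy} > α_{concrete}, cooling drives the magnesium alloy into tension and the concrete into compression.
Equating the net (thermal + elastic) strains gives |α₁ − α₂|·ΔT = P·[1/(A₁E₁) + 1/(A₂E₂)].
|α₁ − α₂|·ΔT = 15×10⁻⁶ × 50 = 0.00075.
1/(A₁E₁) + 1/(A₂E₂) = 1/(2325×34×10³) + 1/(1025×46×10³) = 3.386×10⁻⁸ N⁻¹.
P = 0.00075 / 3.386×10⁻⁸ = 22150 N = 22.15 kN.

P ≈ 22.2 kN (compressive in the concrete)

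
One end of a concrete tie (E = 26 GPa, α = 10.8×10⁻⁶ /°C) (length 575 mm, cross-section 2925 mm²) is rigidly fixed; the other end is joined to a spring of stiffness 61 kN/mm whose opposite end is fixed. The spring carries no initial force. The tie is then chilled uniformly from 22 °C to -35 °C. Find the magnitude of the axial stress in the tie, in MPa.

Free thermal contraction: δ_free = αΔT L = 10.8×10⁻⁶ × 57 × 575 = 0.354 mm.
With a force P in the spring, the elastic change of the tie is PL/(AE) and that of the spring is P/k; compatibility requires their sum to equal δ_free.
So P = δ_free / [L/(AE) + 1/k] = 0.354 / [ 575/(2925×26×10³) + 1/(61×10³) ].
P = 0.354 / 2.395×10⁻⁵ = 14780 N.
σ = P/A = 14780/2925 = 5.052 MPa.

σ ≈ 5.05 MPa (tensile)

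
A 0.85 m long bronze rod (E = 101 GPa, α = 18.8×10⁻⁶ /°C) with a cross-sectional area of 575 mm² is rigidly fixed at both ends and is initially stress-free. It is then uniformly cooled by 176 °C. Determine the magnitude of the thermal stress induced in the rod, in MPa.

σ ≈ 334 MPa (tensile)

The supports are rigid, so the total axial strain is zero. The restrained thermal strain is ε = αΔT = 18.8×10⁻⁶ × 176 = 3308.8×10⁻⁶.
σ = EαΔT = 101×10³ × 18.8×10⁻⁶ × 176 = 334.2 MPa (tensile; the rod is trying to contract).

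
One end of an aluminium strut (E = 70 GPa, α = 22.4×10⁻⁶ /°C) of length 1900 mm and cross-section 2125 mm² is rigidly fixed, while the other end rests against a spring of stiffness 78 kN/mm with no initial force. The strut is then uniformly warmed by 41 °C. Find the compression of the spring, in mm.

The unrestrained thermal change is αΔT L = 22.4×10⁻⁶ × 41 × 1900 = 1.745 mm.
Let P be the compressive force at the spring. The strut shortens elastically by PL/(AE) and the spring compresses by P/k; together these equal δ_free.
So P = δ_free / [L/(AE) + 1/k] = 1.745 / [ 1900/(2125×70×10³) + 1/(78×10³) ].
P = 1.745 / 2.559×10⁻⁵ = 68180 N.
Spring compression = P/k = 68180/(78×10³) = 0.8741 mm.

δ ≈ 0.874 mm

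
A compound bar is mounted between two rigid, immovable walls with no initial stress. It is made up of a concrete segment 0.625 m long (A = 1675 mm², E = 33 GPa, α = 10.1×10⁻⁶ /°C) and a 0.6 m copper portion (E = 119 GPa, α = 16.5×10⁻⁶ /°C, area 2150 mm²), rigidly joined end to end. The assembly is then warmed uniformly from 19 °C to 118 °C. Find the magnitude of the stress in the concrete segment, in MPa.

Free thermal expansion of the whole bar: Σ αᵢΔT Lᵢ = 10.1×10⁻⁶×99×625 + 16.5×10⁻⁶×99×600 = 1.605 mm.
The walls prevent any net length change, so an axial force P (same in every segment) develops. Compatibility: P · Σ Lᵢ/(AᵢEᵢ) = δ_free.
The series flexibility is Σ Lᵢ/(AᵢEᵢ) = 625/(1675×33×10³) + 600/(2150×119×10³) = 1.365×10⁻⁵ mm/N.
P = 1.605 / 1.365×10⁻⁵ = 117600 N = 117.6 kN, compressive.
σ_{concrete} = P / A = 117600 / 1675 = 70.19 MPa.

σ ≈ 70.2 MPa (compressive)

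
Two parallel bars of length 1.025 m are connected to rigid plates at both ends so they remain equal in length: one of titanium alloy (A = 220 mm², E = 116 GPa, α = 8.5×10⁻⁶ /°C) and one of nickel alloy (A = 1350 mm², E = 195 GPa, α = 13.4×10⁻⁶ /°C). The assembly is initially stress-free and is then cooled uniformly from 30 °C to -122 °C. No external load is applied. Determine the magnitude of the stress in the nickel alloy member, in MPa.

σ ≈ 12.8 MPa (tensile)

Both members must finish at the same length. With the larger α, the nickel alloy tends to over-contract; the plates restrain it, putting the nickel alloy in tension and the titanium alloy in compression. With no external load the two internal forces are equal and opposite, magnitude P.
Setting the final lengths equal and cancelling L: (α₁ − α₂)ΔT = P/(A₁E₁) + P/(A₂E₂).
|α₁ − α₂|·ΔT = 4.9×10⁻⁶ × 152 = 0.0007448.
1/(A₁E₁) + 1/(A₂E₂) = 1/(220×116×10³) + 1/(1350×195×10³) = 4.298×10⁻⁸ N⁻¹.
So P = 0.0007448 / 4.298×10⁻⁸ = 17.33 kN.
σ_{nickel alloy} = P/A₂ = 17330/1350 = 12.84 MPa, tensile.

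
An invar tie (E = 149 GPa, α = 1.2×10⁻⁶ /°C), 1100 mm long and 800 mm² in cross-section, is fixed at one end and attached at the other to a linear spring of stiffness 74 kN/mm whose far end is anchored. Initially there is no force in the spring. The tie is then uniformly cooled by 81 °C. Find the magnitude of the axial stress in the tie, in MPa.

The unrestrained thermal change is αΔT L = 1.2×10⁻⁶ × 81 × 1100 = 0.1069 mm.
With a force P in the spring, the elastic change of the tie is PL/(AE) and that of the spring is P/k; compatibility requires their sum to equal δ_free.
P [ L/(AE) + 1/k ] = δ_free → P [ 1100/(800×149×10³) + 1/(74×10³) ] = 0.1069.
P = 0.1069 / 2.274×10⁻⁵ = 4701 N.
σ = P/A = 4701/800 = 5.877 MPa.

σ ≈ 5.88 MPa (tensile)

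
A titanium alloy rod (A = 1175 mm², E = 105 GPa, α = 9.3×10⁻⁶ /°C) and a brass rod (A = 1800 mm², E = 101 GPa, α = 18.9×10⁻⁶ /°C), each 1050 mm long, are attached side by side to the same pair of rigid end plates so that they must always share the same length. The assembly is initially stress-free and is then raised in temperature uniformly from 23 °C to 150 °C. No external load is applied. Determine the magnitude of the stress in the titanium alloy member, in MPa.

The brass has the larger α, so on heating it would change length more than the titanium alloy if both were free. The rigid plates force a common final length, so the brass is put into compression and the titanium alloy into tension, with equal and opposite forces P (no external load).
Compatibility of the two members (thermal + elastic change equal): (α₁ − α₂)ΔT = P·[1/(A₁E₁) + 1/(A₂E₂)].
|α₁ − α₂|·ΔT = 9.6×10⁻⁶ × 127 = 0.001219.
1/(A₁E₁) + 1/(A₂E₂) = 1/(1175×105×10³) + 1/(1800×101×10³) = 1.361×10⁻⁸ N⁻¹.
P = 0.001219 / 1.361×10⁻⁸ = 89610 N = 89.61 kN.
σ_{titanium alloy} = P/A₁ = 89610/1175 = 76.26 MPa, tensile.

σ ≈ 76.3 MPa (tensile)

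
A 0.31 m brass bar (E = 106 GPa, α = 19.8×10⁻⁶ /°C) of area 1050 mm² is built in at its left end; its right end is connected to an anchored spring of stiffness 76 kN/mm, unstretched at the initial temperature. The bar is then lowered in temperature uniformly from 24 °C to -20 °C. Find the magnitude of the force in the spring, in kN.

P ≈ 16.9 kN

If the spring were absent the bar would shorten by αΔT L = 19.8×10⁻⁶ × 44 × 310 = 0.2701 mm.
With a force P in the spring, the elastic change of the bar is PL/(AE) and that of the spring is P/k; compatibility requires their sum to equal δ_free.
So P = δ_free / [L/(AE) + 1/k] = 0.2701 / [ 310/(1050×106×10³) + 1/(76×10³) ].
P = 0.2701 / 1.594×10⁻⁵ = 16940 N.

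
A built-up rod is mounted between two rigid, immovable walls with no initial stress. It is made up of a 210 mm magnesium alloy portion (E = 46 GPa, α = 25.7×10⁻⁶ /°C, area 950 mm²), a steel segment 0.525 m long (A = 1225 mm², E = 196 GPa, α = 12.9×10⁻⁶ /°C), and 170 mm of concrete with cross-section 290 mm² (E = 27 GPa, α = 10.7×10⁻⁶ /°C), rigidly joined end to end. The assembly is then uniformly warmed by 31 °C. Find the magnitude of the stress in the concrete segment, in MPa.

σ ≈ 52.1 MPa (compressive)

Free thermal expansion of the whole bar: Σ αᵢΔT Lᵢ = 25.7×10⁻⁶×31×210 + 12.9×10⁻⁶×31×525 + 10.7×10⁻⁶×31×170 = 0.4336 mm.
The walls prevent any net length change, so an axial force P (same in every segment) develops. Compatibility: P · Σ Lᵢ/(AᵢEᵢ) = δ_free.
Σ Lᵢ/(AᵢEᵢ) = 210/(950×46×10³) + 525/(1225×196×10³) + 170/(290×27×10³) = 2.87×10⁻⁵ mm/N.
So P = 0.4336 / 2.87×10⁻⁵ = 15.11 kN, compressive.
σ_{concrete} = P / A = 15110 / 290 = 52.1 MPa.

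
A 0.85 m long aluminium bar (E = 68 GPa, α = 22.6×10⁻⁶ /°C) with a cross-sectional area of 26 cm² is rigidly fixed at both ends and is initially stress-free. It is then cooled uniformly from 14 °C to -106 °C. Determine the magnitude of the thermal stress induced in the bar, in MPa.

σ ≈ 184 MPa (tensile)

With length fixed, the mechanical strain must cancel the thermal strain αΔT = 22.6×10⁻⁶ × 120 = 2712×10⁻⁶.
σ = EαΔT = 68×10³ × 22.6×10⁻⁶ × 120 = 184.4 MPa (tensile; the bar is trying to contract).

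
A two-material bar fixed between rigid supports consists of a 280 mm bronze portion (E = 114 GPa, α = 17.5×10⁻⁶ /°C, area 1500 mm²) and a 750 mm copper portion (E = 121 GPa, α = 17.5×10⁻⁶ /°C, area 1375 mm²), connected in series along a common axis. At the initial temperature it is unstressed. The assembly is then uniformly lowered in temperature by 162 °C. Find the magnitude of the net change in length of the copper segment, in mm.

Free thermal contraction of the whole bar: Σ αᵢΔT Lᵢ = 17.5×10⁻⁶×162×280 + 17.5×10⁻⁶×162×750 = 2.92 mm.
Since the ends are fixed, an axial force P builds up, equal in every segment, with P · Σ Lᵢ/(AᵢEᵢ) = δ_free.
The series flexibility is Σ Lᵢ/(AᵢEᵢ) = 280/(1500×114×10³) + 750/(1375×121×10³) = 6.145×10⁻⁶ mm/N.
So P = 2.92 / 6.145×10⁻⁶ = 475.2 kN, tensile.
For the copper segment, free thermal change = 17.5×10⁻⁶×162×750 = 2.126 mm and elastic change from P = 475200×750/(1375×121×10³) = 2.142 mm; these oppose, so the net change is 0.0157 mm (segment lengthens).

|ΔL| ≈ 0.0157 mm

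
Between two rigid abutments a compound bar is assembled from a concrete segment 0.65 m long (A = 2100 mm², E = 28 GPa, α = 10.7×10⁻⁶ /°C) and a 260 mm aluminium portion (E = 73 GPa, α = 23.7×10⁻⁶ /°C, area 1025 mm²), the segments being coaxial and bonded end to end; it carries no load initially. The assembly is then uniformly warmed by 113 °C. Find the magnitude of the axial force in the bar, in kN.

With the walls removed the bar would change length by δ_free = Σ αᵢΔT Lᵢ = 10.7×10⁻⁶×113×650 + 23.7×10⁻⁶×113×260 = 1.482 mm.
The rigid supports impose zero overall length change; the single axial force P common to all segments must satisfy P Σ Lᵢ/(AᵢEᵢ) = δ_free.
Σ Lᵢ/(AᵢEᵢ) = 650/(2100×28×10³) + 260/(1025×73×10³) = 1.453×10⁻⁵ mm/N.
So P = 1.482 / 1.453×10⁻⁵ = 102 kN, compressive.

P ≈ 102 kN (compressive)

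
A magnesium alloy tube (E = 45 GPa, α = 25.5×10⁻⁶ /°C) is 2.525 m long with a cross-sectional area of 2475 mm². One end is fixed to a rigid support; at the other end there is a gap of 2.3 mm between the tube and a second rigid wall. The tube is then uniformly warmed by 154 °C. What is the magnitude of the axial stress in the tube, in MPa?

If the wall were absent the tube would grow by αΔT L = 25.5×10⁻⁶ × 154 × 2525 = 9.916 mm.
After closing the 2.3 mm clearance, 9.916 − 2.3 = 7.616 mm of expansion remains to be suppressed by the wall.
Compatibility: PL/(AE) = 7.616 mm, so σ = P/A = E × (7.616/2525) = 135.7 MPa.

σ ≈ 136 MPa (compressive)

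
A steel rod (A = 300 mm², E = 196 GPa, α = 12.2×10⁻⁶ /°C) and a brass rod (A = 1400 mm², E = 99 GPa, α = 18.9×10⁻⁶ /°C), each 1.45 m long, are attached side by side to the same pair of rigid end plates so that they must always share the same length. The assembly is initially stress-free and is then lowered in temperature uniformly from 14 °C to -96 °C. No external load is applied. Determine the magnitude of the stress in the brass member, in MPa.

σ ≈ 21.7 MPa (tensile)

The brass has the larger α, so on cooling it would change length more than the steel if both were free. The rigid plates force a common final length, so the brass is put into tension and the steel into compression, with equal and opposite forces P (no external load).
Equating the net (thermal + elastic) strains gives |α₁ − α₂|·ΔT = P·[1/(A₁E₁) + 1/(A₂E₂)].
|α₁ − α₂|·ΔT = 6.7×10⁻⁶ × 110 = 0.000737.
1/(A₁E₁) + 1/(A₂E₂) = 1/(300×196×10³) + 1/(1400×99×10³) = 2.422×10⁻⁸ N⁻¹.
P = 0.000737 / 2.422×10⁻⁸ = 30430 N = 30.43 kN.
σ_{brass} = P/A₂ = 30430/1400 = 21.73 MPa, tensile.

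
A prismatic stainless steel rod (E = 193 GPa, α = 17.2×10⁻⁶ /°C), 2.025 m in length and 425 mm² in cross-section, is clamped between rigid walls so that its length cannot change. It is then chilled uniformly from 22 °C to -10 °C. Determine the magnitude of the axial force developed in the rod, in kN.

P ≈ 45.1 kN (tensile)

Full restraint means ε = 0, so the stress is σ = EαΔT = 193×10³ × 17.2×10⁻⁶ × 32 = 106.2 MPa.
Axial force P = σA = 106.2 × 425 = 45150 N = 45.15 kN, tensile.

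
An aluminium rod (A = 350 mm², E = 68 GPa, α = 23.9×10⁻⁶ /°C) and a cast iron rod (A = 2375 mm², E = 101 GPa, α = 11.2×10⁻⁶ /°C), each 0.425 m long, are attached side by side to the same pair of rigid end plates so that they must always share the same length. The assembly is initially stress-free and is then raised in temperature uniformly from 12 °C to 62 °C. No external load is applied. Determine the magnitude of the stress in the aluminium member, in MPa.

σ ≈ 39.3 MPa (compressive)

Equilibrium of a rigid end plate with no external load gives equal and opposite internal forces ±P in the two members. Since α_{aluminium} > α_{cast iron}, heating drives the aluminium into compression and the cast iron into tension.
Equating the net (thermal + elastic) strains gives |α₁ − α₂|·ΔT = P·[1/(A₁E₁) + 1/(A₂E₂)].
|α₁ − α₂|·ΔT = 12.7×10⁻⁶ × 50 = 0.000635.
1/(A₁E₁) + 1/(A₂E₂) = 1/(350×68×10³) + 1/(2375×101×10³) = 4.619×10⁻⁸ N⁻¹.
So P = 0.000635 / 4.619×10⁻⁸ = 13.75 kN.
σ_{aluminium} = P/A₁ = 13750/350 = 39.28 MPa, compressive.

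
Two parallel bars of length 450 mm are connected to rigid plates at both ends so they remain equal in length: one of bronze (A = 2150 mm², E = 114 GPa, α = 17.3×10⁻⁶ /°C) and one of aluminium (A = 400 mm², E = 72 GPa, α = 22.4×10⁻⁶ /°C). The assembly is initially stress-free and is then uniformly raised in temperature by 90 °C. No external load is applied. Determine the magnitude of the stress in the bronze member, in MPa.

σ ≈ 5.5 MPa (tensile)

Equilibrium of a rigid end plate with no external load gives equal and opposite internal forces ±P in the two members. Since α_{aluminium} > α_{bronze}, heating drives the aluminium into compression and the bronze into tension.
Setting the final lengths equal and cancelling L: (α₁ − α₂)ΔT = P/(A₁E₁) + P/(A₂E₂).
|α₁ − α₂|·ΔT = 5.1×10⁻⁶ × 90 = 0.000459.
1/(A₁E₁) + 1/(A₂E₂) = 1/(2150×114×10³) + 1/(400×72×10³) = 3.88×10⁻⁸ N⁻¹.
So P = 0.000459 / 3.88×10⁻⁸ = 11.83 kN.
σ_{bronze} = P/A₁ = 11830/2150 = 5.502 MPa, tensile.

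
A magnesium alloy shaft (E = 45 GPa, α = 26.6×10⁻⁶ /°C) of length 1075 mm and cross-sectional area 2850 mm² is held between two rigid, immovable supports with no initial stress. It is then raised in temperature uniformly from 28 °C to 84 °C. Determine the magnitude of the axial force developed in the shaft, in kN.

With zero net strain, σ = E·αΔT = 45 GPa × 26.6×10⁻⁶ × 56 = 67.03 MPa.
Axial force P = σA = 67.03 × 2850 = 191000 N = 191 kN, compressive.

P ≈ 191 kN (compressive)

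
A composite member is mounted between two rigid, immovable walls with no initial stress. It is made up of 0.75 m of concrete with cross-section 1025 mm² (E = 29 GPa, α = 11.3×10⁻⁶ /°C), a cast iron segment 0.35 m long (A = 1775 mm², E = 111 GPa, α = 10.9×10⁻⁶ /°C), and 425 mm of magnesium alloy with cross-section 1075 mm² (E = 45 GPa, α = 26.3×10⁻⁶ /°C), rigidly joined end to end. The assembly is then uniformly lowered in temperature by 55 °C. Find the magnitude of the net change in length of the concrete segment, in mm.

|ΔL| ≈ 0.444 mm

Free thermal contraction of the whole bar: Σ αᵢΔT Lᵢ = 11.3×10⁻⁶×55×750 + 10.9×10⁻⁶×55×350 + 26.3×10⁻⁶×55×425 = 1.291 mm.
Since the ends are fixed, an axial force P builds up, equal in every segment, with P · Σ Lᵢ/(AᵢEᵢ) = δ_free.
The series flexibility is Σ Lᵢ/(AᵢEᵢ) = 750/(1025×29×10³) + 350/(1775×111×10³) + 425/(1075×45×10³) = 3.579×10⁻⁵ mm/N.
Hence P = δ_free / Σ(L/AE) = 1.291/3.579×10⁻⁵ = 36.06 kN (tensile).
For the concrete segment, free thermal change = 11.3×10⁻⁶×55×750 = 0.4661 mm and elastic change from P = 36060×750/(1025×29×10³) = 0.9098 mm; these oppose, so the net change is 0.444 mm (segment lengthens).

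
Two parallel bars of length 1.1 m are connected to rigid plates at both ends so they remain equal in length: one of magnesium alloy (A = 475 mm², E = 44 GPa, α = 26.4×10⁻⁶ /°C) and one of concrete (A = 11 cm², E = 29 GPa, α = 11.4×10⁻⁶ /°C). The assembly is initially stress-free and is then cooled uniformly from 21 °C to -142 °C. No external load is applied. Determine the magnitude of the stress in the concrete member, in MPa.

σ ≈ 28.1 MPa (compressive)

Equilibrium of a rigid end plate with no external load gives equal and opposite internal forces ±P in the two members. Since α_{magnesium alloy} > α_{concrete}, cooling drives the magnesium alloy into tension and the concrete into compression.
Equating the net (thermal + elastic) strains gives |α₁ − α₂|·ΔT = P·[1/(A₁E₁) + 1/(A₂E₂)].
|α₁ − α₂|·ΔT = 15×10⁻⁶ × 163 = 0.002445.
1/(A₁E₁) + 1/(A₂E₂) = 1/(475×44×10³) + 1/(1100×29×10³) = 7.919×10⁻⁸ N⁻¹.
P = 0.002445 / 7.919×10⁻⁸ = 30870 N = 30.87 kN.
σ_{concrete} = P/A₂ = 30870/1100 = 28.07 MPa, compressive.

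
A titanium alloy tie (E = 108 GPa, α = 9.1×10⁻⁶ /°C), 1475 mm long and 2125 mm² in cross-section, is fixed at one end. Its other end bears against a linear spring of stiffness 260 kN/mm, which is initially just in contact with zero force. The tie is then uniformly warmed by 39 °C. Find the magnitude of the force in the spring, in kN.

Free thermal expansion: δ_free = αΔT L = 9.1×10⁻⁶ × 39 × 1475 = 0.5235 mm.
With a force P in the spring, the elastic change of the tie is PL/(AE) and that of the spring is P/k; compatibility requires their sum to equal δ_free.
So P = δ_free / [L/(AE) + 1/k] = 0.5235 / [ 1475/(2125×108×10³) + 1/(260×10³) ].
P = 0.5235 / 1.027×10⁻⁵ = 50960 N.

P ≈ 51 kN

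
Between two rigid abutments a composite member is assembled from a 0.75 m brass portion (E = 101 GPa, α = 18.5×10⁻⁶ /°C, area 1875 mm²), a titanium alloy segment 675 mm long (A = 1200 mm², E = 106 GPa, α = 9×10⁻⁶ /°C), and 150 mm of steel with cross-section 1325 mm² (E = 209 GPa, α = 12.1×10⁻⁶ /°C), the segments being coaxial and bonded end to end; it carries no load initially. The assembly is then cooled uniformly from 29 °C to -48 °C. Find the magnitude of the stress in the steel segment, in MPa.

If the supports were absent, the total length change would be Σ αᵢΔT Lᵢ = 18.5×10⁻⁶×77×750 + 9×10⁻⁶×77×675 + 12.1×10⁻⁶×77×150 = 1.676 mm.
The rigid supports impose zero overall length change; the single axial force P common to all segments must satisfy P Σ Lᵢ/(AᵢEᵢ) = δ_free.
The series flexibility is Σ Lᵢ/(AᵢEᵢ) = 750/(1875×101×10³) + 675/(1200×106×10³) + 150/(1325×209×10³) = 9.809×10⁻⁶ mm/N.
So P = 1.676 / 9.809×10⁻⁶ = 170.9 kN, tensile.
σ_{steel} = P / A = 170900 / 1325 = 129 MPa.

σ ≈ 129 MPa (tensile)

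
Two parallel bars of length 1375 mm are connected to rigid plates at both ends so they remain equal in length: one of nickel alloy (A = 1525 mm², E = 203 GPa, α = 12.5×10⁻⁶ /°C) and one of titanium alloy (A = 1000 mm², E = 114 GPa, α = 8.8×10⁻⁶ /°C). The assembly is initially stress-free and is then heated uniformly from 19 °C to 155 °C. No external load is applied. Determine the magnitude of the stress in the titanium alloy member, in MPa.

σ ≈ 41.9 MPa (tensile)

Equilibrium of a rigid end plate with no external load gives equal and opposite internal forces ±P in the two members. Since α_{nickel alloy} > α_{titanium alloy}, heating drives the nickel alloy into compression and the titanium alloy into tension.
Compatibility of the two members (thermal + elastic change equal): (α₁ − α₂)ΔT = P·[1/(A₁E₁) + 1/(A₂E₂)].
|α₁ − α₂|·ΔT = 3.7×10⁻⁶ × 136 = 0.0005032.
1/(A₁E₁) + 1/(A₂E₂) = 1/(1525×203×10³) + 1/(1000×114×10³) = 1.2×10⁻⁸ N⁻¹.
P = 0.0005032 / 1.2×10⁻⁸ = 41930 N = 41.93 kN.
σ_{titanium alloy} = P/A₂ = 41930/1000 = 41.93 MPa, tensile.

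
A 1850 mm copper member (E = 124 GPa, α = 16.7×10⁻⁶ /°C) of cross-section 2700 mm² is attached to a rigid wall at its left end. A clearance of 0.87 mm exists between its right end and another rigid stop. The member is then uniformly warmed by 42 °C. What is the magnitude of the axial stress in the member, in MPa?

Free thermal elongation = αΔT L = 16.7×10⁻⁶ × 42 × 1850 = 1.298 mm.
After closing the 0.87 mm clearance, 1.298 − 0.87 = 0.4276 mm of expansion remains to be suppressed by the wall.
So σ = E(δ_free − g)/L = 124×10³ × 0.4276/1850 = 28.66 MPa.

σ ≈ 28.7 MPa (compressive)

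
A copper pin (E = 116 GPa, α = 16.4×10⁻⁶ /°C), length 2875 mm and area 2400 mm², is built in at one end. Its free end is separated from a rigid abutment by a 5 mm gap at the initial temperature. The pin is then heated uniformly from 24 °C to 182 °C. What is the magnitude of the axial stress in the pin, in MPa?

If the wall were absent the pin would grow by αΔT L = 16.4×10⁻⁶ × 158 × 2875 = 7.45 mm.
The gap closes (δ_free > 5 mm) and the wall then resists a further 7.45 − 5 = 2.45 mm of expansion.
Compatibility: PL/(AE) = 2.45 mm, so σ = P/A = E × (2.45/2875) = 98.84 MPa.

σ ≈ 98.8 MPa (compressive)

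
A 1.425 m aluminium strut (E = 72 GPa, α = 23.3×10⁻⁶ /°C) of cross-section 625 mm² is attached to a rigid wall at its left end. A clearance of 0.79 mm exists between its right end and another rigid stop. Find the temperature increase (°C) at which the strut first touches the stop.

Contact occurs when the free expansion equals the gap: αΔT L = 0.79 mm.
So ΔT = g/(αL) = 0.79/(23.3×10⁻⁶ × 1425) = 23.79 °C.

ΔT ≈ 23.8 °C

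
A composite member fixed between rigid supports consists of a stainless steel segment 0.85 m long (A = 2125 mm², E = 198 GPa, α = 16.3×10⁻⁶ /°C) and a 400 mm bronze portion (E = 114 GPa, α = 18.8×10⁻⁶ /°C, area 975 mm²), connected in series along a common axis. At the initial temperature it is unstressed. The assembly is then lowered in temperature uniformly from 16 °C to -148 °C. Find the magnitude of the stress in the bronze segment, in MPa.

Free thermal contraction of the whole bar: Σ αᵢΔT Lᵢ = 16.3×10⁻⁶×164×850 + 18.8×10⁻⁶×164×400 = 3.505 mm.
Since the ends are fixed, an axial force P builds up, equal in every segment, with P · Σ Lᵢ/(AᵢEᵢ) = δ_free.
Σ Lᵢ/(AᵢEᵢ) = 850/(2125×198×10³) + 400/(975×114×10³) = 5.619×10⁻⁶ mm/N.
So P = 3.505 / 5.619×10⁻⁶ = 623.9 kN, tensile.
σ_{bronze} = P / A = 623900 / 975 = 639.9 MPa.

σ ≈ 640 MPa (tensile)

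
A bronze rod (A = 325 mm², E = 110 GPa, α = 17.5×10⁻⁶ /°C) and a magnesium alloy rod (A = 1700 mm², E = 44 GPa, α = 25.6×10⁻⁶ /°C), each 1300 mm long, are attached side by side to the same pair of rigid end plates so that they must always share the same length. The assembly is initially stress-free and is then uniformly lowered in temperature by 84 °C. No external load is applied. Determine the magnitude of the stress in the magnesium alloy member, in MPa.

Equilibrium of a rigid end plate with no external load gives equal and opposite internal forces ±P in the two members. Since α_{magnesium alloy} > α_{bronze}, cooling drives the magnesium alloy into tension and the bronze into compression.
Equating the net (thermal + elastic) strains gives |α₁ − α₂|·ΔT = P·[1/(A₁E₁) + 1/(A₂E₂)].
|α₁ − α₂|·ΔT = 8.1×10⁻⁶ × 84 = 0.0006804.
1/(A₁E₁) + 1/(A₂E₂) = 1/(325×110×10³) + 1/(1700×44×10³) = 4.134×10⁻⁸ N⁻¹.
P = 0.0006804 / 4.134×10⁻⁸ = 16460 N = 16.46 kN.
σ_{magnesium alloy} = P/A₂ = 16460/1700 = 9.681 MPa, tensile.

σ ≈ 9.68 MPa (tensile)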